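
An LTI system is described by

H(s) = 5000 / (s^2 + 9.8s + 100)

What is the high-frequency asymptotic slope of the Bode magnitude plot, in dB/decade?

Each pole contributes −20 dB/decade at high frequency; each zero contributes +20 dB/decade.
Net: 0 zero(s) − 2 pole(s) → -40 dB/decade.

-40 dB/decade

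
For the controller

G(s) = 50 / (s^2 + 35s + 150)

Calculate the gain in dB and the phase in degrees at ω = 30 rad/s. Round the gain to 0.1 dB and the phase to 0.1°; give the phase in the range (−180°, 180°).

Substitute s = j30:
Numerator: 50 = 50 + j0
Denominator: (j30)^2 + 35(j30) + 150 = -750 + j1050
|N| = √(50² + 0²) ≈ 50, ∠N ≈ 0.00°
|D| = √(750² + 1050²) ≈ 1290.3, ∠D ≈ 125.54°
|G| = 50 / 1290.3 ≈ 0.038751
Gain = 20 log₁₀(0.038751) ≈ -28.23 dB
∠G = 0.00° − 125.54° = -125.54°

-28.2 dB, -125.5°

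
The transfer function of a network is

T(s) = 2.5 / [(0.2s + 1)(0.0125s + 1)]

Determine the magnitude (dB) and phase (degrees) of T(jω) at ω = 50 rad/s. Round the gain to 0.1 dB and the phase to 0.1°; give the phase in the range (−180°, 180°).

At ω = 50 rad/s:
pole (1 + j50·0.2) = 1 + j10 → |·| ≈ 10.05, ∠ ≈ 84.29°
pole (1 + j50·0.0125) = 1 + j0.625 → |·| ≈ 1.1792, ∠ ≈ 32.01°
|T| = 2.5 · 1 / (10.05 · 1.1792) ≈ 0.21095
Gain = 20 log₁₀(0.21095) ≈ -13.52 dB
∠T = (0°) − (84.29° + 32.01°) = -116.30°

-13.5 dB, -116.3°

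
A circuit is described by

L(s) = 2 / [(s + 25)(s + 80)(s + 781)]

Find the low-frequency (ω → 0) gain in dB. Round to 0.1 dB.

L(0) = 2 / (25·80·781) ≈ 1.2804e-06
20 log₁₀(1.2804e-06) ≈ -117.85 dB

-117.9 dB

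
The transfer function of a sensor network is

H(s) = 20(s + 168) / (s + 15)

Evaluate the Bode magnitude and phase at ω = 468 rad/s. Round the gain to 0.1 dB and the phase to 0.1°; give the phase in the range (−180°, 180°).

At s = jω = j468:
zero (s+168): 168 + j468 → |·| = √(168²+468²) = √247248 ≈ 497.24, ∠ = arctan(468/168) ≈ 70.25°
pole (s+15): 15 + j468 → |·| = √(15²+468²) = √219249 ≈ 468.24, ∠ = arctan(468/15) ≈ 88.16°
|H| = 20 · 497.24 / 468.24 ≈ 21.239
Gain = 20 log₁₀(21.239) ≈ 26.54 dB
∠H = 70.25° − 88.16° = -17.91°

26.5 dB, -17.9°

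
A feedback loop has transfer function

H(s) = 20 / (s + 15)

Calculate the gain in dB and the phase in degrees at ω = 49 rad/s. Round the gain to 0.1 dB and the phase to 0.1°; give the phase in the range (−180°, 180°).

-8.2 dB, -73.0°

Substitute s = j49:
Numerator: 20 = 20 + j0
Denominator: (j49) + 15 = 15 + j49
|N| = √(20² + 0²) ≈ 20, ∠N ≈ 0.00°
|D| = √(15² + 49²) ≈ 51.245, ∠D ≈ 72.98°
|H| = 20 / 51.245 ≈ 0.39028
Gain = 20 log₁₀(0.39028) ≈ -8.17 dB
∠H = 0.00° − 72.98° = -72.98°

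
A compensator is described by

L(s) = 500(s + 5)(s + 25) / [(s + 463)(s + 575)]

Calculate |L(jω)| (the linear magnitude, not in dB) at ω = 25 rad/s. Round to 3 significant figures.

1.69

At s = jω = j25:
zero (s+5): 5 + j25 → |·| = √(5²+25²) = √650 ≈ 25.495, ∠ = arctan(25/5) ≈ 78.69°
zero (s+25): 25 + j25 → |·| = √(25²+25²) = √1250 ≈ 35.355, ∠ = arctan(25/25) ≈ 45.00°
pole (s+463): 463 + j25 → |·| = √(463²+25²) = √214994 ≈ 463.67, ∠ = arctan(25/463) ≈ 3.09°
pole (s+575): 575 + j25 → |·| = √(575²+25²) = √331250 ≈ 575.54, ∠ = arctan(25/575) ≈ 2.49°
|L| = 500 · 901.38 / 2.6686e+05 ≈ 1.6889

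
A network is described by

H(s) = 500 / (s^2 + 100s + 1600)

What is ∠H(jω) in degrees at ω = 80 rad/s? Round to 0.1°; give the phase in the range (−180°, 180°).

-121.0°

Substitute s = j80:
Numerator: 500 = 500 + j0
Denominator: (j80)^2 + 100(j80) + 1600 = -4800 + j8000
|N| = √(500² + 0²) ≈ 500, ∠N ≈ 0.00°
|D| = √(4800² + 8000²) ≈ 9329.5, ∠D ≈ 120.96°
∠H = 0.00° − 120.96° = -120.96°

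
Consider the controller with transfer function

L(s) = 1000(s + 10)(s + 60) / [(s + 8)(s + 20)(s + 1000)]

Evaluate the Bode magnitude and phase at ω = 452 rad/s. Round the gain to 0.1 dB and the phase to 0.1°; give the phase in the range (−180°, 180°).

At s = jω = j452:
zero (s+10): 10 + j452 → |·| = √(10²+452²) = √204404 ≈ 452.11, ∠ = arctan(452/10) ≈ 88.73°
zero (s+60): 60 + j452 → |·| = √(60²+452²) = √207904 ≈ 455.96, ∠ = arctan(452/60) ≈ 82.44°
pole (s+8): 8 + j452 → |·| = √(8²+452²) = √204368 ≈ 452.07, ∠ = arctan(452/8) ≈ 88.99°
pole (s+20): 20 + j452 → |·| = √(20²+452²) = √204704 ≈ 452.44, ∠ = arctan(452/20) ≈ 87.47°
pole (s+1000): 1000 + j452 → |·| = √(1000²+452²) = √1204304 ≈ 1097.4, ∠ = arctan(452/1000) ≈ 24.32°
|L| = 1000 · 2.0614e+05 / 2.2446e+08 ≈ 0.91838
Gain = 20 log₁₀(0.91838) ≈ -0.74 dB
∠L = 171.17° − 200.78° = -29.61°

-0.7 dB, -29.6°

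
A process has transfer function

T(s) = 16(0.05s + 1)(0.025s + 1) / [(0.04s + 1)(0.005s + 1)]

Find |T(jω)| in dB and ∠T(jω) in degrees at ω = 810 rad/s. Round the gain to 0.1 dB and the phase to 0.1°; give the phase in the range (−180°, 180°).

39.8 dB, 11.4°

At ω = 810 rad/s:
zero (1 + j810·0.05) = 1 + j40.5 → |·| ≈ 40.512, ∠ ≈ 88.59°
zero (1 + j810·0.025) = 1 + j20.25 → |·| ≈ 20.275, ∠ ≈ 87.17°
pole (1 + j810·0.04) = 1 + j32.4 → |·| ≈ 32.415, ∠ ≈ 88.23°
pole (1 + j810·0.005) = 1 + j4.05 → |·| ≈ 4.1716, ∠ ≈ 76.13°
|T| = 16 · 40.512 · 20.275 / (32.415 · 4.1716) ≈ 97.189
Gain = 20 log₁₀(97.189) ≈ 39.75 dB
∠T = (88.59° + 87.17°) − (88.23° + 76.13°) = 11.40°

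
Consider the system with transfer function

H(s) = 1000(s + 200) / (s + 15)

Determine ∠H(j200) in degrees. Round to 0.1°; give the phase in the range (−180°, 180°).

At s = jω = j200:
zero (s+200): 200 + j200 → |·| = √(200²+200²) = √80000 ≈ 282.84, ∠ = arctan(200/200) ≈ 45.00°
pole (s+15): 15 + j200 → |·| = √(15²+200²) = √40225 ≈ 200.56, ∠ = arctan(200/15) ≈ 85.71°
∠H = 45.00° − 85.71° = -40.71°

-40.7°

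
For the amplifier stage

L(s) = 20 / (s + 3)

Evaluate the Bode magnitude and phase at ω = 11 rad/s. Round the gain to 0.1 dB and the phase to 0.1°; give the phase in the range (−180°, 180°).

At s = jω = j11:
pole (s+3): 3 + j11 → |·| = √(3²+11²) = √130 ≈ 11.402, ∠ = arctan(11/3) ≈ 74.74°
|L| = 20 / 11.402 ≈ 1.7541
Gain = 20 log₁₀(1.7541) ≈ 4.88 dB
∠L = 0.00° − 74.74° = -74.74°

4.9 dB, -74.7°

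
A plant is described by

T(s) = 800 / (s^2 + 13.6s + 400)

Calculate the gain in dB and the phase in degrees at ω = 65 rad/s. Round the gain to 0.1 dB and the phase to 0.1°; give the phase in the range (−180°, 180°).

-13.8 dB, -167.0°

At s = jω = j65:
quadratic: (j65)² + 13.6·j65 + 400 = -3825 + j884 → |·| ≈ 3925.8, ∠ ≈ 166.99°
|T| = 800 / 3925.8 ≈ 0.20378
Gain = 20 log₁₀(0.20378) ≈ -13.82 dB
∠T = 0.00° − 166.99° = -166.99°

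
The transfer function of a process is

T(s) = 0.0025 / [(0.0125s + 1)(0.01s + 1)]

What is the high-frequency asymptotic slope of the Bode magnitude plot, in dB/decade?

-40 dB/decade

Each pole contributes −20 dB/decade at high frequency; each zero contributes +20 dB/decade.
Net: 0 zero(s) − 2 pole(s) → -40 dB/decade.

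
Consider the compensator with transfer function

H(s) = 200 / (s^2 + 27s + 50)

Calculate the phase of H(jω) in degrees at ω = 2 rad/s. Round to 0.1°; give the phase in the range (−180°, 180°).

-49.6°

Substitute s = j2:
Numerator: 200 = 200 + j0
Denominator: (j2)^2 + 27(j2) + 50 = 46 + j54
|N| = √(200² + 0²) ≈ 200, ∠N ≈ 0.00°
|D| = √(46² + 54²) ≈ 70.937, ∠D ≈ 49.57°
∠H = 0.00° − 49.57° = -49.57°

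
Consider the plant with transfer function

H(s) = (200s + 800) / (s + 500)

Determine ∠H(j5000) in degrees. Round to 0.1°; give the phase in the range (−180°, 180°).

5.7°

Substitute s = j5000:
Numerator: 200(j5000) + 800 = 800 + j1000000
Denominator: (j5000) + 500 = 500 + j5000
|N| = √(800² + 1000000²) ≈ 1e+06, ∠N ≈ 89.95°
|D| = √(500² + 5000²) ≈ 5024.9, ∠D ≈ 84.29°
∠H = 89.95° − 84.29° = 5.66°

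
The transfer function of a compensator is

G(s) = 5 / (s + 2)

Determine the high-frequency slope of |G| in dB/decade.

-20 dB/decade

Each pole contributes −20 dB/decade at high frequency; each zero contributes +20 dB/decade.
Net: 0 zero(s) − 1 pole(s) → -20 dB/decade.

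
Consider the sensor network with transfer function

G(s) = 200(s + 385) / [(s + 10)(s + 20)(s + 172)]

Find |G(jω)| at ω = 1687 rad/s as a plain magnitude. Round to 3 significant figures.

7.17e-05

At s = jω = j1687:
zero (s+385): 385 + j1687 → |·| = √(385²+1687²) = √2994194 ≈ 1730.4, ∠ = arctan(1687/385) ≈ 77.14°
pole (s+10): 10 + j1687 → |·| = √(10²+1687²) = √2846069 ≈ 1687, ∠ = arctan(1687/10) ≈ 89.66°
pole (s+20): 20 + j1687 → |·| = √(20²+1687²) = √2846369 ≈ 1687.1, ∠ = arctan(1687/20) ≈ 89.32°
pole (s+172): 172 + j1687 → |·| = √(172²+1687²) = √2875553 ≈ 1695.7, ∠ = arctan(1687/172) ≈ 84.18°
|G| = 200 · 1730.4 / 4.8262e+09 ≈ 7.1709e-05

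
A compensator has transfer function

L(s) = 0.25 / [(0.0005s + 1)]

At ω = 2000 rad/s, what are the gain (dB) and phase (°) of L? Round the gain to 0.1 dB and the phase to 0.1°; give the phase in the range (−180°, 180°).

-15.1 dB, -45.0°

At ω = 2000 rad/s:
pole (1 + j2000·0.0005) = 1 + j1 → |·| ≈ 1.4142, ∠ ≈ 45.00°
|L| = 0.25 · 1 / (1.4142) ≈ 0.17678
Gain = 20 log₁₀(0.17678) ≈ -15.05 dB
∠L = (0°) − (45.00°) = -45.00°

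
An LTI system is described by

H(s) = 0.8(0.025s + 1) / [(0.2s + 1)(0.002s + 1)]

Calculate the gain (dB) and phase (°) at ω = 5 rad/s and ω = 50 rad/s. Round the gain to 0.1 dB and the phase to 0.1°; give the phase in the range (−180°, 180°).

At ω = 5 rad/s:
zero (1 + j5·0.025) = 1 + j0.125 → |·| ≈ 1.0078, ∠ ≈ 7.13°
pole (1 + j5·0.2) = 1 + j1 → |·| ≈ 1.4142, ∠ ≈ 45.00°
pole (1 + j5·0.002) = 1 + j0.01 → |·| ≈ 1, ∠ ≈ 0.57°
|H| = 0.8 · 1.0078 / (1.4142 · 1) ≈ 0.5701
Gain = 20 log₁₀(0.5701) ≈ -4.88 dB
∠H = (7.13°) − (45.00° + 0.57°) = -38.44°

At ω = 50 rad/s:
zero (1 + j50·0.025) = 1 + j1.25 → |·| ≈ 1.6008, ∠ ≈ 51.34°
pole (1 + j50·0.2) = 1 + j10 → |·| ≈ 10.05, ∠ ≈ 84.29°
pole (1 + j50·0.002) = 1 + j0.1 → |·| ≈ 1.005, ∠ ≈ 5.71°
|H| = 0.8 · 1.6008 / (10.05 · 1.005) ≈ 0.12679
Gain = 20 log₁₀(0.12679) ≈ -17.94 dB
∠H = (51.34°) − (84.29° + 5.71°) = -38.66°

ω = 5: -4.9 dB, -38.4°; ω = 50: -17.9 dB, -38.7°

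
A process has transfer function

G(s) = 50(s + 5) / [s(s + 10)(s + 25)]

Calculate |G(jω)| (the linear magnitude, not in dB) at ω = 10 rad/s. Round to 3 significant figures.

0.147

At s = jω = j10:
zero (s+5): 5 + j10 → |·| = √(5²+10²) = √125 ≈ 11.18, ∠ = arctan(10/5) ≈ 63.43°
pole (s+10): 10 + j10 → |·| = √(10²+10²) = √200 ≈ 14.142, ∠ = arctan(10/10) ≈ 45.00°
pole (s+25): 25 + j10 → |·| = √(25²+10²) = √725 ≈ 26.926, ∠ = arctan(10/25) ≈ 21.80°
pole at origin: |s| = 10, ∠ = 90.00° (in denominator)
|G| = 50 · 11.18 / 3807.9 ≈ 0.1468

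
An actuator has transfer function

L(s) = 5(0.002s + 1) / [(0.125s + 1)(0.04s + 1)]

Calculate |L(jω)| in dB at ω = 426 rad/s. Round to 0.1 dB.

At ω = 426 rad/s:
zero (1 + j426·0.002) = 1 + j0.852 → |·| ≈ 1.3137, ∠ ≈ 40.43°
pole (1 + j426·0.125) = 1 + j53.25 → |·| ≈ 53.259, ∠ ≈ 88.92°
pole (1 + j426·0.04) = 1 + j17.04 → |·| ≈ 17.069, ∠ ≈ 86.64°
|L| = 5 · 1.3137 / (53.259 · 17.069) ≈ 0.0072255
Gain = 20 log₁₀(0.0072255) ≈ -42.82 dB

-42.8 dB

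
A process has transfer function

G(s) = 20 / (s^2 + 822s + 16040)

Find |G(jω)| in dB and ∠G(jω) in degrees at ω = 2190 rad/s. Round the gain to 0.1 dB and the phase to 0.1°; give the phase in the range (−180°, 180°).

Substitute s = j2190:
Numerator: 20 = 20 + j0
Denominator: (j2190)^2 + 822(j2190) + 16040 = -4780060 + j1800180
|N| = √(20² + 0²) ≈ 20, ∠N ≈ 0.00°
|D| = √(4780060² + 1800180²) ≈ 5.1078e+06, ∠D ≈ 159.36°
|G| = 20 / 5.1078e+06 ≈ 3.9156e-06
Gain = 20 log₁₀(3.9156e-06) ≈ -108.14 dB
∠G = 0.00° − 159.36° = -159.36°

-108.1 dB, -159.4°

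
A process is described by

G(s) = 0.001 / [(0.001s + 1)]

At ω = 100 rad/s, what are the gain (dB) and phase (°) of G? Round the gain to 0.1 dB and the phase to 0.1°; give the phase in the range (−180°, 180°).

-60.0 dB, -5.7°

At ω = 100 rad/s:
pole (1 + j100·0.001) = 1 + j0.1 → |·| ≈ 1.005, ∠ ≈ 5.71°
|G| = 0.001 · 1 / (1.005) ≈ 0.00099502
Gain = 20 log₁₀(0.00099502) ≈ -60.04 dB
∠G = (0°) − (5.71°) = -5.71°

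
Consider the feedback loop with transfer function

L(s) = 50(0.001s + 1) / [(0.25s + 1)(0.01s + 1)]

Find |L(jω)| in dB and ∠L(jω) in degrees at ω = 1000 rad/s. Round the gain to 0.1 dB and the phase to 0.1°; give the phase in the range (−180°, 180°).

At ω = 1000 rad/s:
zero (1 + j1000·0.001) = 1 + j1 → |·| ≈ 1.4142, ∠ ≈ 45.00°
pole (1 + j1000·0.25) = 1 + j250 → |·| ≈ 250, ∠ ≈ 89.77°
pole (1 + j1000·0.01) = 1 + j10 → |·| ≈ 10.05, ∠ ≈ 84.29°
|L| = 50 · 1.4142 / (250 · 10.05) ≈ 0.028143
Gain = 20 log₁₀(0.028143) ≈ -31.01 dB
∠L = (45.00°) − (89.77° + 84.29°) = -129.06°

-31.0 dB, -129.1°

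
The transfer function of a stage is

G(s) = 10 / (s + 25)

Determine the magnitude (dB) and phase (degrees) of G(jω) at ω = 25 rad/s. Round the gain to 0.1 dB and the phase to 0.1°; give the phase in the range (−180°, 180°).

At s = jω = j25:
pole (s+25): 25 + j25 → |·| = √(25²+25²) = √1250 ≈ 35.355, ∠ = arctan(25/25) ≈ 45.00°
|G| = 10 / 35.355 ≈ 0.28285
Gain = 20 log₁₀(0.28285) ≈ -10.97 dB
∠G = 0.00° − 45.00° = -45.00°

-11.0 dB, -45.0°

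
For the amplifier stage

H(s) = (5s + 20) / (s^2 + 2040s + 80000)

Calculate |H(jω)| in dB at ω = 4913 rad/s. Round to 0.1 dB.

Substitute s = j4913:
Numerator: 5(j4913) + 20 = 20 + j24565
Denominator: (j4913)^2 + 2040(j4913) + 80000 = -24057569 + j10022520
|N| = √(20² + 24565²) ≈ 24565, ∠N ≈ 89.95°
|D| = √(24057569² + 10022520²) ≈ 2.6062e+07, ∠D ≈ 157.38°
|H| = 24565 / 2.6062e+07 ≈ 0.00094256
Gain = 20 log₁₀(0.00094256) ≈ -60.51 dB

-60.5 dB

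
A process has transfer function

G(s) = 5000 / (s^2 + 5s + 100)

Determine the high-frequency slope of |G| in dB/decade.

-40 dB/decade

Each pole contributes −20 dB/decade at high frequency; each zero contributes +20 dB/decade.
Net: 0 zero(s) − 2 pole(s) → -40 dB/decade.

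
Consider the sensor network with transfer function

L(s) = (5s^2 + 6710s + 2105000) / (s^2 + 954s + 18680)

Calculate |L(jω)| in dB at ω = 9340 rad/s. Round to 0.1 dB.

Substitute s = j9340:
Numerator: 5(j9340)^2 + 6710(j9340) + 2105000 = -434073000 + j62671400
Denominator: (j9340)^2 + 954(j9340) + 18680 = -87216920 + j8910360
|N| = √(434073000² + 62671400²) ≈ 4.3857e+08, ∠N ≈ 171.78°
|D| = √(87216920² + 8910360²) ≈ 8.7671e+07, ∠D ≈ 174.17°
|L| = 4.3857e+08 / 8.7671e+07 ≈ 5.0025
Gain = 20 log₁₀(5.0025) ≈ 13.98 dB

14.0 dB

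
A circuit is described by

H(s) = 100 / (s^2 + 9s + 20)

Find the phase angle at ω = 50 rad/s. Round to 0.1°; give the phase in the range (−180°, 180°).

-169.7°

Substitute s = j50:
Numerator: 100 = 100 + j0
Denominator: (j50)^2 + 9(j50) + 20 = -2480 + j450
|N| = √(100² + 0²) ≈ 100, ∠N ≈ 0.00°
|D| = √(2480² + 450²) ≈ 2520.5, ∠D ≈ 169.72°
∠H = 0.00° − 169.72° = -169.72°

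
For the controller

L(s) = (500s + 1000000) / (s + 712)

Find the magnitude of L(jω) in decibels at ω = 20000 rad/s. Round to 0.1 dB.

Substitute s = j20000:
Numerator: 500(j20000) + 1000000 = 1000000 + j10000000
Denominator: (j20000) + 712 = 712 + j20000
|N| = √(1000000² + 10000000²) ≈ 1.005e+07, ∠N ≈ 84.29°
|D| = √(712² + 20000²) ≈ 20013, ∠D ≈ 87.96°
|L| = 1.005e+07 / 20013 ≈ 502.17
Gain = 20 log₁₀(502.17) ≈ 54.02 dB

54.0 dB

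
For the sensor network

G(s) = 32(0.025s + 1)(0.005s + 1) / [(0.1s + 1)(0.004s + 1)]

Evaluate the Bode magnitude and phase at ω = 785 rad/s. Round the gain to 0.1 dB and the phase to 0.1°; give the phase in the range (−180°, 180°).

At ω = 785 rad/s:
zero (1 + j785·0.025) = 1 + j19.625 → |·| ≈ 19.65, ∠ ≈ 87.08°
zero (1 + j785·0.005) = 1 + j3.925 → |·| ≈ 4.0504, ∠ ≈ 75.71°
pole (1 + j785·0.1) = 1 + j78.5 → |·| ≈ 78.506, ∠ ≈ 89.27°
pole (1 + j785·0.004) = 1 + j3.14 → |·| ≈ 3.2954, ∠ ≈ 72.33°
|G| = 32 · 19.65 · 4.0504 / (78.506 · 3.2954) ≈ 9.8446
Gain = 20 log₁₀(9.8446) ≈ 19.86 dB
∠G = (87.08° + 75.71°) − (89.27° + 72.33°) = 1.19°

19.9 dB, 1.2°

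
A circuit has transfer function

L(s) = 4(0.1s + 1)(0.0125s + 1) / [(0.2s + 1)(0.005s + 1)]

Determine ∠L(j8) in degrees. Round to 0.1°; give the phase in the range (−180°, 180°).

-15.9°

At ω = 8 rad/s:
zero (1 + j8·0.1) = 1 + j0.8 → |·| ≈ 1.2806, ∠ ≈ 38.66°
zero (1 + j8·0.0125) = 1 + j0.1 → |·| ≈ 1.005, ∠ ≈ 5.71°
pole (1 + j8·0.2) = 1 + j1.6 → |·| ≈ 1.8868, ∠ ≈ 57.99°
pole (1 + j8·0.005) = 1 + j0.04 → |·| ≈ 1.0008, ∠ ≈ 2.29°
∠L = (38.66° + 5.71°) − (57.99° + 2.29°) = -15.91°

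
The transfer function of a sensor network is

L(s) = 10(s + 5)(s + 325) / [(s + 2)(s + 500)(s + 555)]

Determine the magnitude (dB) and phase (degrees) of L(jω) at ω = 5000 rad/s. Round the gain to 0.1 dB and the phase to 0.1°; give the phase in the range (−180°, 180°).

-54.1 dB, -81.7°

At s = jω = j5000:
zero (s+5): 5 + j5000 → |·| = √(5²+5000²) = √25000025 ≈ 5000, ∠ = arctan(5000/5) ≈ 89.94°
zero (s+325): 325 + j5000 → |·| = √(325²+5000²) = √25105625 ≈ 5010.6, ∠ = arctan(5000/325) ≈ 86.28°
pole (s+2): 2 + j5000 → |·| = √(2²+5000²) = √25000004 ≈ 5000, ∠ = arctan(5000/2) ≈ 89.98°
pole (s+500): 500 + j5000 → |·| = √(500²+5000²) = √25250000 ≈ 5024.9, ∠ = arctan(5000/500) ≈ 84.29°
pole (s+555): 555 + j5000 → |·| = √(555²+5000²) = √25308025 ≈ 5030.7, ∠ = arctan(5000/555) ≈ 83.67°
|L| = 10 · 2.5053e+07 / 1.2639e+11 ≈ 0.0019822
Gain = 20 log₁₀(0.0019822) ≈ -54.06 dB
∠L = 176.22° − 257.94° = -81.72°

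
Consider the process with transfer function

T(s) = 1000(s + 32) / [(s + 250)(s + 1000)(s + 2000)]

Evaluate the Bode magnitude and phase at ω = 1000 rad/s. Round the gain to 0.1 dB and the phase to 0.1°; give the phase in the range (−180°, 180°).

-70.3 dB, -59.4°

At s = jω = j1000:
zero (s+32): 32 + j1000 → |·| = √(32²+1000²) = √1001024 ≈ 1000.5, ∠ = arctan(1000/32) ≈ 88.17°
pole (s+250): 250 + j1000 → |·| = √(250²+1000²) = √1062500 ≈ 1030.8, ∠ = arctan(1000/250) ≈ 75.96°
pole (s+1000): 1000 + j1000 → |·| = √(1000²+1000²) = √2000000 ≈ 1414.2, ∠ = arctan(1000/1000) ≈ 45.00°
pole (s+2000): 2000 + j1000 → |·| = √(2000²+1000²) = √5000000 ≈ 2236.1, ∠ = arctan(1000/2000) ≈ 26.57°
|T| = 1000 · 1000.5 / 3.2597e+09 ≈ 0.00030693
Gain = 20 log₁₀(0.00030693) ≈ -70.26 dB
∠T = 88.17° − 147.53° = -59.36°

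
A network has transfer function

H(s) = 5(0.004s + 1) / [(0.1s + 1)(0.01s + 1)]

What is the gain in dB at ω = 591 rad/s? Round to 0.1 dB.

-28.8 dB

At ω = 591 rad/s:
zero (1 + j591·0.004) = 1 + j2.364 → |·| ≈ 2.5668, ∠ ≈ 67.07°
pole (1 + j591·0.1) = 1 + j59.1 → |·| ≈ 59.108, ∠ ≈ 89.03°
pole (1 + j591·0.01) = 1 + j5.91 → |·| ≈ 5.994, ∠ ≈ 80.40°
|H| = 5 · 2.5668 / (59.108 · 5.994) ≈ 0.036224
Gain = 20 log₁₀(0.036224) ≈ -28.82 dB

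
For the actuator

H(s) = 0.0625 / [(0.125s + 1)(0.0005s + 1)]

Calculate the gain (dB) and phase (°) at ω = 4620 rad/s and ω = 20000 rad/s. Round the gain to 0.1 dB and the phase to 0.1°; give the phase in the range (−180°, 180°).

At ω = 4620 rad/s:
pole (1 + j4620·0.125) = 1 + j577.5 → |·| ≈ 577.5, ∠ ≈ 89.90°
pole (1 + j4620·0.0005) = 1 + j2.31 → |·| ≈ 2.5172, ∠ ≈ 66.59°
|H| = 0.0625 · 1 / (577.5 · 2.5172) ≈ 4.2994e-05
Gain = 20 log₁₀(4.2994e-05) ≈ -87.33 dB
∠H = (0°) − (89.90° + 66.59°) = -156.49°

At ω = 20000 rad/s:
pole (1 + j20000·0.125) = 1 + j2500 → |·| ≈ 2500, ∠ ≈ 89.98°
pole (1 + j20000·0.0005) = 1 + j10 → |·| ≈ 10.05, ∠ ≈ 84.29°
|H| = 0.0625 · 1 / (2500 · 10.05) ≈ 2.4876e-06
Gain = 20 log₁₀(2.4876e-06) ≈ -112.08 dB
∠H = (0°) − (89.98° + 84.29°) = -174.27°

ω = 4620: -87.3 dB, -156.5°; ω = 20000: -112.1 dB, -174.3°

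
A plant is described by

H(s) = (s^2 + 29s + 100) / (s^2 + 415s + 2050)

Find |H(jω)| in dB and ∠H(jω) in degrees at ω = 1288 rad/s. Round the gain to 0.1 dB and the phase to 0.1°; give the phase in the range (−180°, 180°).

Substitute s = j1288:
Numerator: (j1288)^2 + 29(j1288) + 100 = -1658844 + j37352
Denominator: (j1288)^2 + 415(j1288) + 2050 = -1656894 + j534520
|N| = √(1658844² + 37352²) ≈ 1.6593e+06, ∠N ≈ 178.71°
|D| = √(1656894² + 534520²) ≈ 1.741e+06, ∠D ≈ 162.12°
|H| = 1.6593e+06 / 1.741e+06 ≈ 0.95307
Gain = 20 log₁₀(0.95307) ≈ -0.42 dB
∠H = 178.71° − 162.12° = 16.59°

-0.4 dB, 16.6°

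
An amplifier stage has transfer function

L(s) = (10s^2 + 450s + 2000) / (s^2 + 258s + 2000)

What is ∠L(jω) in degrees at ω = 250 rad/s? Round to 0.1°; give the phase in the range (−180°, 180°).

Substitute s = j250:
Numerator: 10(j250)^2 + 450(j250) + 2000 = -623000 + j112500
Denominator: (j250)^2 + 258(j250) + 2000 = -60500 + j64500
|N| = √(623000² + 112500²) ≈ 6.3308e+05, ∠N ≈ 169.76°
|D| = √(60500² + 64500²) ≈ 88434, ∠D ≈ 133.17°
∠L = 169.76° − 133.17° = 36.59°

36.6°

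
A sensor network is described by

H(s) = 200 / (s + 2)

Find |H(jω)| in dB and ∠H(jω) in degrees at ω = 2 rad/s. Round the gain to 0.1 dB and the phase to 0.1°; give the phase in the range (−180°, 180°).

37.0 dB, -45.0°

Substitute s = j2:
Numerator: 200 = 200 + j0
Denominator: (j2) + 2 = 2 + j2
|N| = √(200² + 0²) ≈ 200, ∠N ≈ 0.00°
|D| = √(2² + 2²) ≈ 2.8284, ∠D ≈ 45.00°
|H| = 200 / 2.8284 ≈ 70.711
Gain = 20 log₁₀(70.711) ≈ 36.99 dB
∠H = 0.00° − 45.00° = -45.00°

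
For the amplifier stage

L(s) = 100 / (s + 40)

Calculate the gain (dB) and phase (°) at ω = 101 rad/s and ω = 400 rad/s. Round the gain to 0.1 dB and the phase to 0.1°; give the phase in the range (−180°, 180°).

ω = 101: -0.7 dB, -68.4°; ω = 400: -12.1 dB, -84.3°

At s = jω = j101:
pole (s+40): 40 + j101 → |·| = √(40²+101²) = √11801 ≈ 108.63, ∠ = arctan(101/40) ≈ 68.39°
|L| = 100 / 108.63 ≈ 0.92056
Gain = 20 log₁₀(0.92056) ≈ -0.72 dB
∠L = 0.00° − 68.39° = -68.39°

At s = jω = j400:
pole (s+40): 40 + j400 → |·| = √(40²+400²) = √161600 ≈ 402, ∠ = arctan(400/40) ≈ 84.29°
|L| = 100 / 402 ≈ 0.24876
Gain = 20 log₁₀(0.24876) ≈ -12.08 dB
∠L = 0.00° − 84.29° = -84.29°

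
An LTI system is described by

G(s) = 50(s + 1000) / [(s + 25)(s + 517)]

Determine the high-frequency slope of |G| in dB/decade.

-20 dB/decade

Each pole contributes −20 dB/decade at high frequency; each zero contributes +20 dB/decade.
Net: 1 zero(s) − 2 pole(s) → -20 dB/decade.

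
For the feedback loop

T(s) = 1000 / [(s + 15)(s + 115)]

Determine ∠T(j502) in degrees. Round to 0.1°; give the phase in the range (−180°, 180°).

-165.4°

At s = jω = j502:
pole (s+15): 15 + j502 → |·| = √(15²+502²) = √252229 ≈ 502.22, ∠ = arctan(502/15) ≈ 88.29°
pole (s+115): 115 + j502 → |·| = √(115²+502²) = √265229 ≈ 515, ∠ = arctan(502/115) ≈ 77.10°
∠T = 0.00° − 165.39° = -165.39°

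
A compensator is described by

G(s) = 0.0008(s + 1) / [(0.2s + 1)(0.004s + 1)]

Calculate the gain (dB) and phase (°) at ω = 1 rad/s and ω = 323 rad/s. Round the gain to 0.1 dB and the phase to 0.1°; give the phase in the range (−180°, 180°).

ω = 1: -59.1 dB, 33.5°; ω = 323: -52.2 dB, -51.6°

At ω = 1 rad/s:
zero (1 + j1·1) = 1 + j1 → |·| ≈ 1.4142, ∠ ≈ 45.00°
pole (1 + j1·0.2) = 1 + j0.2 → |·| ≈ 1.0198, ∠ ≈ 11.31°
pole (1 + j1·0.004) = 1 + j0.004 → |·| ≈ 1, ∠ ≈ 0.23°
|G| = 0.0008 · 1.4142 / (1.0198 · 1) ≈ 0.0011094
Gain = 20 log₁₀(0.0011094) ≈ -59.10 dB
∠G = (45.00°) − (11.31° + 0.23°) = 33.46°

At ω = 323 rad/s:
zero (1 + j323·1) = 1 + j323 → |·| ≈ 323, ∠ ≈ 89.82°
pole (1 + j323·0.2) = 1 + j64.6 → |·| ≈ 64.608, ∠ ≈ 89.11°
pole (1 + j323·0.004) = 1 + j1.292 → |·| ≈ 1.6338, ∠ ≈ 52.26°
|G| = 0.0008 · 323 / (64.608 · 1.6338) ≈ 0.002448
Gain = 20 log₁₀(0.002448) ≈ -52.22 dB
∠G = (89.82°) − (89.11° + 52.26°) = -51.55°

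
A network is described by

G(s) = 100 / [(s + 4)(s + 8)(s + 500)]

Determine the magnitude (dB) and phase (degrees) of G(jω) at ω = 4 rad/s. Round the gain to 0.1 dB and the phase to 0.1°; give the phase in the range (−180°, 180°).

-48.1 dB, -72.0°

At s = jω = j4:
pole (s+4): 4 + j4 → |·| = √(4²+4²) = √32 ≈ 5.6569, ∠ = arctan(4/4) ≈ 45.00°
pole (s+8): 8 + j4 → |·| = √(8²+4²) = √80 ≈ 8.9443, ∠ = arctan(4/8) ≈ 26.57°
pole (s+500): 500 + j4 → |·| = √(500²+4²) = √250016 ≈ 500.02, ∠ = arctan(4/500) ≈ 0.46°
|G| = 100 / 25300 ≈ 0.0039526
Gain = 20 log₁₀(0.0039526) ≈ -48.06 dB
∠G = 0.00° − 72.03° = -72.03°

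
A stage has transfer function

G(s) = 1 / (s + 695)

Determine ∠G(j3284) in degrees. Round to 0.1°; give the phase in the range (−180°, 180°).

-78.1°

Substitute s = j3284:
Numerator: 1 = 1 + j0
Denominator: (j3284) + 695 = 695 + j3284
|N| = √(1² + 0²) ≈ 1, ∠N ≈ 0.00°
|D| = √(695² + 3284²) ≈ 3356.7, ∠D ≈ 78.05°
∠G = 0.00° − 78.05° = -78.05°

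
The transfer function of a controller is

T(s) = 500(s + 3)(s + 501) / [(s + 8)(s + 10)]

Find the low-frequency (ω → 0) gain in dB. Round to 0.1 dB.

T(0) = 500·3·501 / (8·10) ≈ 9393.8
20 log₁₀(9393.8) ≈ 79.46 dB

79.5 dB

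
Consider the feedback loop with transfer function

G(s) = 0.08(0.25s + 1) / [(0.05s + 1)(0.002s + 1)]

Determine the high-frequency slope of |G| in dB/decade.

Each pole contributes −20 dB/decade at high frequency; each zero contributes +20 dB/decade.
Net: 1 zero(s) − 2 pole(s) → -20 dB/decade.

-20 dB/decade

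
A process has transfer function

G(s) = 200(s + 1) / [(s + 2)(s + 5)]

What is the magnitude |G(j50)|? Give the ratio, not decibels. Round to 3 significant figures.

3.98

At s = jω = j50:
zero (s+1): 1 + j50 → |·| = √(1²+50²) = √2501 ≈ 50.01, ∠ = arctan(50/1) ≈ 88.85°
pole (s+2): 2 + j50 → |·| = √(2²+50²) = √2504 ≈ 50.04, ∠ = arctan(50/2) ≈ 87.71°
pole (s+5): 5 + j50 → |·| = √(5²+50²) = √2525 ≈ 50.249, ∠ = arctan(50/5) ≈ 84.29°
|G| = 200 · 50.01 / 2514.5 ≈ 3.9777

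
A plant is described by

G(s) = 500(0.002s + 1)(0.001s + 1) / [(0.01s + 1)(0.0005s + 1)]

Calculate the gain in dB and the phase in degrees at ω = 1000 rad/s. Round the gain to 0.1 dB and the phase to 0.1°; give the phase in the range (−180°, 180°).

43.0 dB, -2.4°

At ω = 1000 rad/s:
zero (1 + j1000·0.002) = 1 + j2 → |·| ≈ 2.2361, ∠ ≈ 63.43°
zero (1 + j1000·0.001) = 1 + j1 → |·| ≈ 1.4142, ∠ ≈ 45.00°
pole (1 + j1000·0.01) = 1 + j10 → |·| ≈ 10.05, ∠ ≈ 84.29°
pole (1 + j1000·0.0005) = 1 + j0.5 → |·| ≈ 1.118, ∠ ≈ 26.57°
|G| = 500 · 2.2361 · 1.4142 / (10.05 · 1.118) ≈ 140.72
Gain = 20 log₁₀(140.72) ≈ 42.97 dB
∠G = (63.43° + 45.00°) − (84.29° + 26.57°) = -2.43°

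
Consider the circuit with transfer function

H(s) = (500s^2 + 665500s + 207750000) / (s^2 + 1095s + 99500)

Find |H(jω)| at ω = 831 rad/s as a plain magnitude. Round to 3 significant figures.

525

Substitute s = j831:
Numerator: 500(j831)^2 + 665500(j831) + 207750000 = -137530500 + j553030500
Denominator: (j831)^2 + 1095(j831) + 99500 = -591061 + j909945
|N| = √(137530500² + 553030500²) ≈ 5.6987e+08, ∠N ≈ 103.97°
|D| = √(591061² + 909945²) ≈ 1.0851e+06, ∠D ≈ 123.01°
|H| = 5.6987e+08 / 1.0851e+06 ≈ 525.18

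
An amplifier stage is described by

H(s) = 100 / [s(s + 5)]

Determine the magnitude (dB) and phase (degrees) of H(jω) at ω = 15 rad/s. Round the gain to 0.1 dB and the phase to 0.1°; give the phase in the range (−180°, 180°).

At s = jω = j15:
pole (s+5): 5 + j15 → |·| = √(5²+15²) = √250 ≈ 15.811, ∠ = arctan(15/5) ≈ 71.57°
pole at origin: |s| = 15, ∠ = 90.00° (in denominator)
|H| = 100 / 237.16 ≈ 0.42166
Gain = 20 log₁₀(0.42166) ≈ -7.50 dB
∠H = 0.00° − 161.57° = -161.57°

-7.5 dB, -161.6°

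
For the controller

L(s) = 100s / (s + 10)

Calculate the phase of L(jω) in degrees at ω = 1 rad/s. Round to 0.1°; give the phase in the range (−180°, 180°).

At s = jω = j1:
zero at origin: s = j1 → |·| = 1, ∠ = 90.00°
pole (s+10): 10 + j1 → |·| = √(10²+1²) = √101 ≈ 10.05, ∠ = arctan(1/10) ≈ 5.71°
∠L = 90.00° − 5.71° = 84.29°

84.3°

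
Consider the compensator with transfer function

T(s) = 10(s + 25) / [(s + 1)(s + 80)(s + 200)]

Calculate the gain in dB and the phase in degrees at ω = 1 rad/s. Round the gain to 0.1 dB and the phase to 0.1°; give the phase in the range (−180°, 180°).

At s = jω = j1:
zero (s+25): 25 + j1 → |·| = √(25²+1²) = √626 ≈ 25.02, ∠ = arctan(1/25) ≈ 2.29°
pole (s+1): 1 + j1 → |·| = √(1²+1²) = √2 ≈ 1.4142, ∠ = arctan(1/1) ≈ 45.00°
pole (s+80): 80 + j1 → |·| = √(80²+1²) = √6401 ≈ 80.006, ∠ = arctan(1/80) ≈ 0.72°
pole (s+200): 200 + j1 → |·| = √(200²+1²) = √40001 ≈ 200, ∠ = arctan(1/200) ≈ 0.29°
|T| = 10 · 25.02 / 22629 ≈ 0.011057
Gain = 20 log₁₀(0.011057) ≈ -39.13 dB
∠T = 2.29° − 46.01° = -43.72°

-39.1 dB, -43.7°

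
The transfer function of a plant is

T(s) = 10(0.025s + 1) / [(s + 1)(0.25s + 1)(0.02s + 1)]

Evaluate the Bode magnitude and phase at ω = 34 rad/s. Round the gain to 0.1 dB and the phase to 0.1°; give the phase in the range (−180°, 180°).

At ω = 34 rad/s:
zero (1 + j34·0.025) = 1 + j0.85 → |·| ≈ 1.3124, ∠ ≈ 40.36°
pole (1 + j34·1) = 1 + j34 → |·| ≈ 34.015, ∠ ≈ 88.32°
pole (1 + j34·0.25) = 1 + j8.5 → |·| ≈ 8.5586, ∠ ≈ 83.29°
pole (1 + j34·0.02) = 1 + j0.68 → |·| ≈ 1.2093, ∠ ≈ 34.22°
|T| = 10 · 1.3124 / (34.015 · 8.5586 · 1.2093) ≈ 0.037279
Gain = 20 log₁₀(0.037279) ≈ -28.57 dB
∠T = (40.36°) − (88.32° + 83.29° + 34.22°) = -165.47°

-28.6 dB, -165.5°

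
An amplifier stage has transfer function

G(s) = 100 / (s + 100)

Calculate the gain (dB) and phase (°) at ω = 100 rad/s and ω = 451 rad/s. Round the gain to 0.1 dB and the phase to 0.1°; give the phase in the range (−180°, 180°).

ω = 100: -3.0 dB, -45.0°; ω = 451: -13.3 dB, -77.5°

Substitute s = j100:
Numerator: 100 = 100 + j0
Denominator: (j100) + 100 = 100 + j100
|N| = √(100² + 0²) ≈ 100, ∠N ≈ 0.00°
|D| = √(100² + 100²) ≈ 141.42, ∠D ≈ 45.00°
|G| = 100 / 141.42 ≈ 0.70711
Gain = 20 log₁₀(0.70711) ≈ -3.01 dB
∠G = 0.00° − 45.00° = -45.00°

Substitute s = j451:
Numerator: 100 = 100 + j0
Denominator: (j451) + 100 = 100 + j451
|N| = √(100² + 0²) ≈ 100, ∠N ≈ 0.00°
|D| = √(100² + 451²) ≈ 461.95, ∠D ≈ 77.50°
|G| = 100 / 461.95 ≈ 0.21647
Gain = 20 log₁₀(0.21647) ≈ -13.29 dB
∠G = 0.00° − 77.50° = -77.50°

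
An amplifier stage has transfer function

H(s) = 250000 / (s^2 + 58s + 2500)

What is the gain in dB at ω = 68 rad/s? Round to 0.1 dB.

34.9 dB

At s = jω = j68:
quadratic: (j68)² + 58·j68 + 2500 = -2124 + j3944 → |·| ≈ 4479.6, ∠ ≈ 118.30°
|H| = 250000 / 4479.6 ≈ 55.809
Gain = 20 log₁₀(55.809) ≈ 34.93 dB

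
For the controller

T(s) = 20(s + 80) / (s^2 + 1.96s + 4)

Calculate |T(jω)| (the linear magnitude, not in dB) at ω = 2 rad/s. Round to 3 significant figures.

408

At s = jω = j2:
zero (s+80): 80 + j2 → |·| = √(80²+2²) = √6404 ≈ 80.025, ∠ = arctan(2/80) ≈ 1.43°
quadratic: (j2)² + 1.96·j2 + 4 = 0 + j3.92 → |·| ≈ 3.92, ∠ ≈ 90.00°
|T| = 20 · 80.025 / 3.92 ≈ 408.29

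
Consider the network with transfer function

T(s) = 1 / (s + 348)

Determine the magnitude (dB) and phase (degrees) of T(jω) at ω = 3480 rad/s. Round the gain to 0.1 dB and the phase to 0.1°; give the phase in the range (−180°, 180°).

-70.9 dB, -84.3°

At s = jω = j3480:
pole (s+348): 348 + j3480 → |·| = √(348²+3480²) = √12231504 ≈ 3497.4, ∠ = arctan(3480/348) ≈ 84.29°
|T| = 1 / 3497.4 ≈ 0.00028593
Gain = 20 log₁₀(0.00028593) ≈ -70.87 dB
∠T = 0.00° − 84.29° = -84.29°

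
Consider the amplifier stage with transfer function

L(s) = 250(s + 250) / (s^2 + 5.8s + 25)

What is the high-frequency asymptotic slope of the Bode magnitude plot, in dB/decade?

Each pole contributes −20 dB/decade at high frequency; each zero contributes +20 dB/decade.
Net: 1 zero(s) − 2 pole(s) → -20 dB/decade.

-20 dB/decade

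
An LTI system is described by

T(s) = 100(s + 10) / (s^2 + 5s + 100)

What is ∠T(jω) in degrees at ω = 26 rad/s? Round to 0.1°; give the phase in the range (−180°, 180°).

-98.3°

At s = jω = j26:
zero (s+10): 10 + j26 → |·| = √(10²+26²) = √776 ≈ 27.857, ∠ = arctan(26/10) ≈ 68.96°
quadratic: (j26)² + 5·j26 + 100 = -576 + j130 → |·| ≈ 590.49, ∠ ≈ 167.28°
∠T = 68.96° − 167.28° = -98.32°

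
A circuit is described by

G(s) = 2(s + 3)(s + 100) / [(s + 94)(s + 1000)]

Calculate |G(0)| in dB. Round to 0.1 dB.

G(0) = 2·3·100 / (94·1000) ≈ 0.006383
20 log₁₀(0.006383) ≈ -43.90 dB

-43.9 dB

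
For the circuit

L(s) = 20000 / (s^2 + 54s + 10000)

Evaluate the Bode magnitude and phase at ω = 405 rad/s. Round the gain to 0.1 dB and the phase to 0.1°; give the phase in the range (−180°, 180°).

-17.8 dB, -171.9°

At s = jω = j405:
quadratic: (j405)² + 54·j405 + 10000 = -154025 + j21870 → |·| ≈ 1.5557e+05, ∠ ≈ 171.92°
|L| = 20000 / 1.5557e+05 ≈ 0.12856
Gain = 20 log₁₀(0.12856) ≈ -17.82 dB
∠L = 0.00° − 171.92° = -171.92°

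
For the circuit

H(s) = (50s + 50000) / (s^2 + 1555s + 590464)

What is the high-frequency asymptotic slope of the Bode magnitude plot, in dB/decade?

-20 dB/decade

Each pole contributes −20 dB/decade at high frequency; each zero contributes +20 dB/decade.
Net: 1 zero(s) − 2 pole(s) → -20 dB/decade.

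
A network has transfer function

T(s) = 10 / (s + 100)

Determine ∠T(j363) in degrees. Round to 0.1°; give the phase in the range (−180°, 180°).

At s = jω = j363:
pole (s+100): 100 + j363 → |·| = √(100²+363²) = √141769 ≈ 376.52, ∠ = arctan(363/100) ≈ 74.60°
∠T = 0.00° − 74.60° = -74.60°

-74.6°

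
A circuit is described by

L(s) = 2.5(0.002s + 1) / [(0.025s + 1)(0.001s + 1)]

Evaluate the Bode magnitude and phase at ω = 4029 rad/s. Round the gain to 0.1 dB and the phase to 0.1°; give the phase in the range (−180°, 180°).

-26.3 dB, -82.6°

At ω = 4029 rad/s:
zero (1 + j4029·0.002) = 1 + j8.058 → |·| ≈ 8.1198, ∠ ≈ 82.93°
pole (1 + j4029·0.025) = 1 + j100.725 → |·| ≈ 100.73, ∠ ≈ 89.43°
pole (1 + j4029·0.001) = 1 + j4.029 → |·| ≈ 4.1512, ∠ ≈ 76.06°
|L| = 2.5 · 8.1198 / (100.73 · 4.1512) ≈ 0.048546
Gain = 20 log₁₀(0.048546) ≈ -26.28 dB
∠L = (82.93°) − (89.43° + 76.06°) = -82.56°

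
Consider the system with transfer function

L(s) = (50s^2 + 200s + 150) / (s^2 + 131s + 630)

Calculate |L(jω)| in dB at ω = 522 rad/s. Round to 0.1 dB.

Substitute s = j522:
Numerator: 50(j522)^2 + 200(j522) + 150 = -13624050 + j104400
Denominator: (j522)^2 + 131(j522) + 630 = -271854 + j68382
|N| = √(13624050² + 104400²) ≈ 1.3624e+07, ∠N ≈ 179.56°
|D| = √(271854² + 68382²) ≈ 2.8032e+05, ∠D ≈ 165.88°
|L| = 1.3624e+07 / 2.8032e+05 ≈ 48.602
Gain = 20 log₁₀(48.602) ≈ 33.73 dB

33.7 dB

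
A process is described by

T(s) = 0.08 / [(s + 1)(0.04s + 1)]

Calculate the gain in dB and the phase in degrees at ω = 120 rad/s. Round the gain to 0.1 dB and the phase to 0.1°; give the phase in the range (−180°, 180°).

At ω = 120 rad/s:
pole (1 + j120·1) = 1 + j120 → |·| ≈ 120, ∠ ≈ 89.52°
pole (1 + j120·0.04) = 1 + j4.8 → |·| ≈ 4.9031, ∠ ≈ 78.23°
|T| = 0.08 · 1 / (120 · 4.9031) ≈ 0.00013597
Gain = 20 log₁₀(0.00013597) ≈ -77.33 dB
∠T = (0°) − (89.52° + 78.23°) = -167.75°

-77.3 dB, -167.8°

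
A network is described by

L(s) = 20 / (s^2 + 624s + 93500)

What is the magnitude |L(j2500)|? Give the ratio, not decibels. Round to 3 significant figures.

Substitute s = j2500:
Numerator: 20 = 20 + j0
Denominator: (j2500)^2 + 624(j2500) + 93500 = -6156500 + j1560000
|N| = √(20² + 0²) ≈ 20, ∠N ≈ 0.00°
|D| = √(6156500² + 1560000²) ≈ 6.3511e+06, ∠D ≈ 165.78°
|L| = 20 / 6.3511e+06 ≈ 3.1491e-06

3.15e-06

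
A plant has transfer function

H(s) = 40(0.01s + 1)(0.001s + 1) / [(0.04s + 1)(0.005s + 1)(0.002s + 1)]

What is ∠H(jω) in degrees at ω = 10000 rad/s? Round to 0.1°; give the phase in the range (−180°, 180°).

At ω = 10000 rad/s:
zero (1 + j10000·0.01) = 1 + j100 → |·| ≈ 100, ∠ ≈ 89.43°
zero (1 + j10000·0.001) = 1 + j10 → |·| ≈ 10.05, ∠ ≈ 84.29°
pole (1 + j10000·0.04) = 1 + j400 → |·| ≈ 400, ∠ ≈ 89.86°
pole (1 + j10000·0.005) = 1 + j50 → |·| ≈ 50.01, ∠ ≈ 88.85°
pole (1 + j10000·0.002) = 1 + j20 → |·| ≈ 20.025, ∠ ≈ 87.14°
∠H = (89.43° + 84.29°) − (89.86° + 88.85° + 87.14°) = -92.13°

-92.1°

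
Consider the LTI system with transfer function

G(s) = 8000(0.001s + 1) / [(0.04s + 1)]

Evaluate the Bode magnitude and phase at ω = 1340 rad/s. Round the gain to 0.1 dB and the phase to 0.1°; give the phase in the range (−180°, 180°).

47.9 dB, -35.7°

At ω = 1340 rad/s:
zero (1 + j1340·0.001) = 1 + j1.34 → |·| ≈ 1.672, ∠ ≈ 53.27°
pole (1 + j1340·0.04) = 1 + j53.6 → |·| ≈ 53.609, ∠ ≈ 88.93°
|G| = 8000 · 1.672 / (53.609) ≈ 249.51
Gain = 20 log₁₀(249.51) ≈ 47.94 dB
∠G = (53.27°) − (88.93°) = -35.66°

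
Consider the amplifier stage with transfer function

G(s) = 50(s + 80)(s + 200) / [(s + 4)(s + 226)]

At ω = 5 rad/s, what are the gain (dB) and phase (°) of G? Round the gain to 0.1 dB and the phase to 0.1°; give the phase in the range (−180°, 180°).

54.9 dB, -47.6°

At s = jω = j5:
zero (s+80): 80 + j5 → |·| = √(80²+5²) = √6425 ≈ 80.156, ∠ = arctan(5/80) ≈ 3.58°
zero (s+200): 200 + j5 → |·| = √(200²+5²) = √40025 ≈ 200.06, ∠ = arctan(5/200) ≈ 1.43°
pole (s+4): 4 + j5 → |·| = √(4²+5²) = √41 ≈ 6.4031, ∠ = arctan(5/4) ≈ 51.34°
pole (s+226): 226 + j5 → |·| = √(226²+5²) = √51101 ≈ 226.06, ∠ = arctan(5/226) ≈ 1.27°
|G| = 50 · 16036 / 1447.5 ≈ 553.92
Gain = 20 log₁₀(553.92) ≈ 54.87 dB
∠G = 5.01° − 52.61° = -47.60°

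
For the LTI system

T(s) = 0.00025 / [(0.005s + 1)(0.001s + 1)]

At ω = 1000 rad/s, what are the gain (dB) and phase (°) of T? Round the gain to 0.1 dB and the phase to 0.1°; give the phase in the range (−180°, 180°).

-89.2 dB, -123.7°

At ω = 1000 rad/s:
pole (1 + j1000·0.005) = 1 + j5 → |·| ≈ 5.099, ∠ ≈ 78.69°
pole (1 + j1000·0.001) = 1 + j1 → |·| ≈ 1.4142, ∠ ≈ 45.00°
|T| = 0.00025 · 1 / (5.099 · 1.4142) ≈ 3.4669e-05
Gain = 20 log₁₀(3.4669e-05) ≈ -89.20 dB
∠T = (0°) − (78.69° + 45.00°) = -123.69°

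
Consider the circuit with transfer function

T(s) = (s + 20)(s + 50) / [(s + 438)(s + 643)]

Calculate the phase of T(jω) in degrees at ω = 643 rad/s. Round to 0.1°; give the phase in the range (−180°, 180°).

At s = jω = j643:
zero (s+20): 20 + j643 → |·| = √(20²+643²) = √413849 ≈ 643.31, ∠ = arctan(643/20) ≈ 88.22°
zero (s+50): 50 + j643 → |·| = √(50²+643²) = √415949 ≈ 644.94, ∠ = arctan(643/50) ≈ 85.55°
pole (s+438): 438 + j643 → |·| = √(438²+643²) = √605293 ≈ 778.01, ∠ = arctan(643/438) ≈ 55.74°
pole (s+643): 643 + j643 → |·| = √(643²+643²) = √826898 ≈ 909.34, ∠ = arctan(643/643) ≈ 45.00°
∠T = 173.77° − 100.74° = 73.03°

73.0°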